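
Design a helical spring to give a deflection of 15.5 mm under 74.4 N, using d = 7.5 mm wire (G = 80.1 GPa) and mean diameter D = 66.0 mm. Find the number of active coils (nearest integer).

Required rate k = F/δ = 74.4/15.5 = 4.8 N/mm
N_a = Gd⁴/(8D³k) = (80.1×10³ × 7.5⁴)/(8 × 66.0³ × 4.8)
    = 2.53441e+08 / 1.10398e+07 = 22.96 → 23 coils

23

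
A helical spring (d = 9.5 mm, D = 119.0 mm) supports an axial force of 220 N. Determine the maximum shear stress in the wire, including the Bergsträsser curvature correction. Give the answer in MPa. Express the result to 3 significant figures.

86.0 MPa

Spring index C = D/d = 119.0/9.5 = 12.5263
K_B = (4C+2)/(4C−3) = 52.105/47.105 = 1.1061
τ₀ = 8FD/(πd³) = 8·220·119.0/(π·9.5³) = 209440/2693.5 = 77.757 MPa
τ_max = K·τ₀ = 1.1061 × 77.757 = 86.01 MPa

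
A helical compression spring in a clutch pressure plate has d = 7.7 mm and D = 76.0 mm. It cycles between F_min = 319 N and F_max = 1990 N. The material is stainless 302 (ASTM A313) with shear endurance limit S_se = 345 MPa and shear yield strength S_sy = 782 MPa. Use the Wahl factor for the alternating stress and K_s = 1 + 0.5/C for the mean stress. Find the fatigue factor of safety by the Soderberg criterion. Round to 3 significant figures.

C = D/d = 76.0/7.7 = 9.8701; K_W = (4C−1)/(4C−4)+0.615/C = 1.1469; K_s = 1+0.5/C = 1.0507
F_a = (F_max−F_min)/2 = 835.5 N; F_m = (F_max+F_min)/2 = 1154.5 N
τ_a = K_W·8F_aD/(πd³) = 1.1469 × 354.18 = 406.2 MPa
τ_m = K_s·8F_mD/(πd³) = 1.0507 × 489.41 = 514.21 MPa
Soderberg: 1/n_f = τ_a/S_se + τ_m/S_sy = 406.2/345 + 514.21/782 = 1.17739 + 0.65755 = 1.8349
n_f = 1/1.8349 = 0.545

0.545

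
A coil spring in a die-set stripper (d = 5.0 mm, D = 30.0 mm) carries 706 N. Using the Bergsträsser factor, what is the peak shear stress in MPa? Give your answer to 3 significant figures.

534 MPa

Spring index C = D/d = 30.0/5.0 = 6.0000
K_B = (4C+2)/(4C−3) = 26.000/21.000 = 1.2381
τ₀ = 8FD/(πd³) = 8·706·30.0/(π·5.0³) = 169440/392.7 = 431.48 MPa
τ_max = K·τ₀ = 1.2381 × 431.48 = 534.21 MPa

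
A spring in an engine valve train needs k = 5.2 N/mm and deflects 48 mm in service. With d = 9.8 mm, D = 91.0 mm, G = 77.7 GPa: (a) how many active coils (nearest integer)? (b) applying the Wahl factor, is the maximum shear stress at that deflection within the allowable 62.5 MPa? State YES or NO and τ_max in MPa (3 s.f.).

(a) 23 coils; (b) NO, τ_max = 70.7 MPa

N_a = Gd⁴/(8D³k) = (77.7×10³)(9.8⁴)/(8·91.0³·5.2) = 22.86 → N_a = 23
Actual rate k = Gd⁴/(8D³·23) = 5.1687 N/mm
Working load F = kδ = 5.1687·48 = 248.1 N
C = 91.0/9.8 = 9.2857; K_W = (4C−1)/(4C−4)+0.615/C = 1.1567
τ_max = K_W·8FD/(πd³) = 1.1567·61.084 = 70.659 MPa
τ_max > 62.5 MPa → exceeds allowable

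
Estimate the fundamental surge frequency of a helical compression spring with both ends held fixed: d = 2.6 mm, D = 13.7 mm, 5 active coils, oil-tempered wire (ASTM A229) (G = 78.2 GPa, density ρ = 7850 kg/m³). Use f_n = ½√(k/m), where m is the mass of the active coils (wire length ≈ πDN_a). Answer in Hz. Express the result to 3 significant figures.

k = Gd⁴/(8D³N_a) = (78.2×10³)(2.6⁴)/(8·13.7³·5) = 34.744 N/mm = 34744 N/m
Wire length L = πDN_a = π·13.7·5 = 215.2 mm
m = ρ·(πd²/4)·L = 7850 × 5.3093×10⁻⁶ m² × 0.2152 m = 0.0089691 kg
f_n = ½√(k/m) = 0.5·√(34744/0.0089691) = 0.5·√(3.8738e+06) = 984.09 Hz

984 Hz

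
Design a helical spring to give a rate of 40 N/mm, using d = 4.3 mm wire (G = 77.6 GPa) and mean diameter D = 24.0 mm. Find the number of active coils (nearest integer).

6

N_a = Gd⁴/(8D³k) = (77.6×10³ × 4.3⁴)/(8 × 24.0³ × 40)
    = 2.65299e+07 / 4.42368e+06 = 5.997 → 6 coils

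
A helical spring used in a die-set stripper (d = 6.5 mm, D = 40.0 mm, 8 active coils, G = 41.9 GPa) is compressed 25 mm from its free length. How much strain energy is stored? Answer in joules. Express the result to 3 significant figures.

k = Gd⁴/(8D³N_a) = (41.9×10³)(6.5⁴)/(8·40.0³·8) = 18.26 N/mm
U = ½kδ² = 0.5 × 18.26 × 25² = 5706.3 N·mm = 5.7063 J

5.71 J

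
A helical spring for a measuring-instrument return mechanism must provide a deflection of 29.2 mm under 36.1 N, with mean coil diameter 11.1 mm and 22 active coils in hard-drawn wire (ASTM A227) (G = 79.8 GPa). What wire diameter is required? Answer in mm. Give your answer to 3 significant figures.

1.39 mm

Required rate k = F/δ = 36.1/29.2 = 1.2363 N/mm
d = (8D³N_a·k / G)^(1/4) = (8·11.1³·22·1.2363 / (79.8×10³))^0.25
  = (3.7291)^0.25 = 1.3896 mm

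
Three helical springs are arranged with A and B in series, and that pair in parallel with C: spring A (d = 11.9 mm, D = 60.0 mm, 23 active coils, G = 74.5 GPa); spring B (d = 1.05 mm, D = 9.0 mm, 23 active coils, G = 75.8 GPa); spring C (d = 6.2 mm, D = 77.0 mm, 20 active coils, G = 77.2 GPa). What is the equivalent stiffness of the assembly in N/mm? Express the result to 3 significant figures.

2.24 N/mm

k_A = Gd⁴/(8D³N_a) = (74.5×10³)(11.9⁴)/(8·60.0³·23) = 37.59 N/mm
k_B = Gd⁴/(8D³N_a) = (75.8×10³)(1.05⁴)/(8·9.0³·23) = 0.68688 N/mm
k_C = Gd⁴/(8D³N_a) = (77.2×10³)(6.2⁴)/(8·77.0³·20) = 1.5617 N/mm
Springs A,B series: k_AB = 1/(1/37.59+1/0.68688) = 0.67455 N/mm; parallel with C: k_eq = 0.67455+1.5617 = 2.2362 N/mm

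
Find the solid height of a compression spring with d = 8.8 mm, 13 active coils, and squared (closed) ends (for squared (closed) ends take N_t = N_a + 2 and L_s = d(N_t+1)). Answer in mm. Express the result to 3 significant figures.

141 mm

squared (closed) ends: N_t = N_a + 2 = 13 + 2 = 15
L_s = d·(N_t+1) = 8.8 × 16 = 140.8 mm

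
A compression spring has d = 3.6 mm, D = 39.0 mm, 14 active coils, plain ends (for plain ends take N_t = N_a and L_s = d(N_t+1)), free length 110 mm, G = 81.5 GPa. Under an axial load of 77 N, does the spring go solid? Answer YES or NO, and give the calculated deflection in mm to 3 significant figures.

NO, δ = 37.4 mm

k = Gd⁴/(8D³N_a) = (81.5×10³)(3.6⁴)/(8·39.0³·14) = 2.0604 N/mm
N_t = 14; L_s = 3.6·15 = 54 mm; δ_solid = L₀ − L_s = 110 − 54 = 56 mm
δ = F/k = 77/2.0604 = 37.371 mm
δ < δ_solid → spring does not go solid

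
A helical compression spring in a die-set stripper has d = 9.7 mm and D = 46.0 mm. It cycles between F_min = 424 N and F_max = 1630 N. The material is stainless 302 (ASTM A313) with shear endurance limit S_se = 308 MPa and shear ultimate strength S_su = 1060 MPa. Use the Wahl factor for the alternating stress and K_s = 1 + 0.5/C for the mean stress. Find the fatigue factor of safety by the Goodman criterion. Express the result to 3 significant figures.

2.12

C = D/d = 46.0/9.7 = 4.7423; K_W = (4C−1)/(4C−4)+0.615/C = 1.3301; K_s = 1+0.5/C = 1.1054
F_a = (F_max−F_min)/2 = 603 N; F_m = (F_max+F_min)/2 = 1027 N
τ_a = K_W·8F_aD/(πd³) = 1.3301 × 77.393 = 102.94 MPa
τ_m = K_s·8F_mD/(πd³) = 1.1054 × 131.81 = 145.71 MPa
Goodman: 1/n_f = τ_a/S_se + τ_m/S_su = 102.94/308 + 145.71/1060 = 0.33422 + 0.13746 = 0.47168
n_f = 1/0.47168 = 2.12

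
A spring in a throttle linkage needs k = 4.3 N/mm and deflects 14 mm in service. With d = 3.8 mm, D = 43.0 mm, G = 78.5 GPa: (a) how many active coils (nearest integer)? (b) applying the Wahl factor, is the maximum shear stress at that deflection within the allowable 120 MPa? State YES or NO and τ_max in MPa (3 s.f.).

N_a = Gd⁴/(8D³k) = (78.5×10³)(3.8⁴)/(8·43.0³·4.3) = 5.985 → N_a = 6
Actual rate k = Gd⁴/(8D³·6) = 4.289 N/mm
Working load F = kδ = 4.289·14 = 60.046 N
C = 43.0/3.8 = 11.3158; K_W = (4C−1)/(4C−4)+0.615/C = 1.1271
τ_max = K_W·8FD/(πd³) = 1.1271·119.82 = 135.05 MPa
τ_max > 120 MPa → exceeds allowable

(a) 6 coils; (b) NO, τ_max = 135 MPa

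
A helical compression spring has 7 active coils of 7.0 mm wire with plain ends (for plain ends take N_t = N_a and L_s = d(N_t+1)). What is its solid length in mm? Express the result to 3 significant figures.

56.0 mm

plain ends: N_t = N_a = 7
L_s = d·(N_t+1) = 7.0 × 8 = 56 mm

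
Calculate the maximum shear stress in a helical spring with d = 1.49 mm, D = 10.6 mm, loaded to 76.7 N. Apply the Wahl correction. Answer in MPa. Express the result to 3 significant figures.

757 MPa

Spring index C = D/d = 10.6/1.49 = 7.1141
K_W = (4C−1)/(4C−4) + 0.615/C = 27.456/24.456 + 0.0864 = 1.2091
τ₀ = 8FD/(πd³) = 8·76.7·10.6/(π·1.49³) = 6504.16/10.392 = 625.87 MPa
τ_max = K·τ₀ = 1.2091 × 625.87 = 756.75 MPa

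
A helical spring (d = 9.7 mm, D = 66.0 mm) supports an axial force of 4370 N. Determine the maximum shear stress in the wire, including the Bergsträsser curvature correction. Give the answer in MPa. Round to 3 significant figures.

971 MPa

Spring index C = D/d = 66.0/9.7 = 6.8041
K_B = (4C+2)/(4C−3) = 29.216/24.216 = 1.2065
τ₀ = 8FD/(πd³) = 8·4370·66.0/(π·9.7³) = 2.30736e+06/2867.2 = 804.73 MPa
τ_max = K·τ₀ = 1.2065 × 804.73 = 970.88 MPa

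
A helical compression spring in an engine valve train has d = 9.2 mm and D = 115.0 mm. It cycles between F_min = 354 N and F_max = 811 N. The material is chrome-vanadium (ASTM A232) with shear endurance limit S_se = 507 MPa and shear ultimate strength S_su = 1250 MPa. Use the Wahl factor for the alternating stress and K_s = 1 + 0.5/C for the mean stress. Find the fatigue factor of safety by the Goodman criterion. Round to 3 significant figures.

C = D/d = 115.0/9.2 = 12.5000; K_W = (4C−1)/(4C−4)+0.615/C = 1.1144; K_s = 1+0.5/C = 1.0400
F_a = (F_max−F_min)/2 = 228.5 N; F_m = (F_max+F_min)/2 = 582.5 N
τ_a = K_W·8F_aD/(πd³) = 1.1144 × 85.933 = 95.765 MPa
τ_m = K_s·8F_mD/(πd³) = 1.0400 × 219.06 = 227.83 MPa
Goodman: 1/n_f = τ_a/S_se + τ_m/S_su = 95.765/507 + 227.83/1250 = 0.18889 + 0.18226 = 0.37115
n_f = 1/0.37115 = 2.694

2.69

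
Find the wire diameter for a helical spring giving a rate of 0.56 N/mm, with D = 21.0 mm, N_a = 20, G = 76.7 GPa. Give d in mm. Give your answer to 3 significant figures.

d = (8D³N_a·k / G)^(1/4) = (8·21.0³·20·0.56 / (76.7×10³))^0.25
  = (10.819)^0.25 = 1.8136 mm

1.81 mm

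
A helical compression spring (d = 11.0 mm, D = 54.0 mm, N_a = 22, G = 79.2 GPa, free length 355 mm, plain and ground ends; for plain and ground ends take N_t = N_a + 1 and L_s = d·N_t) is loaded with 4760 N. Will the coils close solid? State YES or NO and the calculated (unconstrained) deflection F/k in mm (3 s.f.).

YES, δ = 114 mm

k = Gd⁴/(8D³N_a) = (79.2×10³)(11.0⁴)/(8·54.0³·22) = 41.841 N/mm
N_t = 23; L_s = 11.0·23 = 253 mm; δ_solid = L₀ − L_s = 355 − 253 = 102 mm
δ = F/k = 4760/41.841 = 113.76 mm
δ ≥ δ_solid → spring goes solid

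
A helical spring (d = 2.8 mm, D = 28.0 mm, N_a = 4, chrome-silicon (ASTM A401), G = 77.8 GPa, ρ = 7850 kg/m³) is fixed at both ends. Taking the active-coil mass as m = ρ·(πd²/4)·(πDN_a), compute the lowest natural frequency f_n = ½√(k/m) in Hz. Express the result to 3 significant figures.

k = Gd⁴/(8D³N_a) = (77.8×10³)(2.8⁴)/(8·28.0³·4) = 6.8075 N/mm = 6807.5 N/m
Wire length L = πDN_a = π·28.0·4 = 351.86 mm
m = ρ·(πd²/4)·L = 7850 × 6.1575×10⁻⁶ m² × 0.35186 m = 0.017008 kg
f_n = ½√(k/m) = 0.5·√(6807.5/0.017008) = 0.5·√(4.0026e+05) = 316.33 Hz

316 Hz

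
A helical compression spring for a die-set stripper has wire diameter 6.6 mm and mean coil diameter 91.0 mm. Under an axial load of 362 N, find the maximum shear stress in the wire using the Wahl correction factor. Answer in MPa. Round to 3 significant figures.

322 MPa

Spring index C = D/d = 91.0/6.6 = 13.7879
K_W = (4C−1)/(4C−4) + 0.615/C = 54.152/51.152 + 0.0446 = 1.1033
τ₀ = 8FD/(πd³) = 8·362·91.0/(π·6.6³) = 263536/903.2 = 291.78 MPa
τ_max = K·τ₀ = 1.1033 × 291.78 = 321.91 MPa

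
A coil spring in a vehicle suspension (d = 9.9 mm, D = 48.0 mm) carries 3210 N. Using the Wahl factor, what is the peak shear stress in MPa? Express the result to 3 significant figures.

Spring index C = D/d = 48.0/9.9 = 4.8485
K_W = (4C−1)/(4C−4) + 0.615/C = 18.394/15.394 + 0.1268 = 1.3217
τ₀ = 8FD/(πd³) = 8·3210·48.0/(π·9.9³) = 1.23264e+06/3048.3 = 404.37 MPa
τ_max = K·τ₀ = 1.3217 × 404.37 = 534.47 MPa

534 MPa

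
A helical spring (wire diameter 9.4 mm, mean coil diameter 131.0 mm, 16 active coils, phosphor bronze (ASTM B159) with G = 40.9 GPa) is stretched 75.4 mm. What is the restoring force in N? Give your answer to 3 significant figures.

83.7 N

k = Gd⁴/(8D³N_a) = (40.9×10³)(9.4⁴)/(8·131.0³·16) = 1.1097 N/mm
F = k·δ = 1.1097 × 75.4 = 83.672 N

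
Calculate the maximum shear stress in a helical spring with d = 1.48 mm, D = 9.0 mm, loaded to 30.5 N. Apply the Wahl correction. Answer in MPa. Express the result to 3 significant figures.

269 MPa

Spring index C = D/d = 9.0/1.48 = 6.0811
K_W = (4C−1)/(4C−4) + 0.615/C = 23.324/20.324 + 0.1011 = 1.2487
τ₀ = 8FD/(πd³) = 8·30.5·9.0/(π·1.48³) = 2196/10.184 = 215.62 MPa
τ_max = K·τ₀ = 1.2487 × 215.62 = 269.26 MPa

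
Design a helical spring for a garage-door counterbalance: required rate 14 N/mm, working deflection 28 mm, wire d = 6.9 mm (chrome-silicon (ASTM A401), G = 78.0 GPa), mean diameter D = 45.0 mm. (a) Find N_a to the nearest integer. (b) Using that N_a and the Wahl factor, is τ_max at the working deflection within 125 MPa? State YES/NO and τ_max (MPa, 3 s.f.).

(a) 17 coils; (b) NO, τ_max = 171 MPa

N_a = Gd⁴/(8D³k) = (78.0×10³)(6.9⁴)/(8·45.0³·14) = 17.32 → N_a = 17
Actual rate k = Gd⁴/(8D³·17) = 14.266 N/mm
Working load F = kδ = 14.266·28 = 399.46 N
C = 45.0/6.9 = 6.5217; K_W = (4C−1)/(4C−4)+0.615/C = 1.2301
τ_max = K_W·8FD/(πd³) = 1.2301·139.34 = 171.41 MPa
τ_max > 125 MPa → exceeds allowable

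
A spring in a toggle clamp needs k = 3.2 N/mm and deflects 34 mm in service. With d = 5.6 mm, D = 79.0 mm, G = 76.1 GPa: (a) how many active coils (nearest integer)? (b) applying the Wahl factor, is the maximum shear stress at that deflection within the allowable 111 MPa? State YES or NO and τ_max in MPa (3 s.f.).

N_a = Gd⁴/(8D³k) = (76.1×10³)(5.6⁴)/(8·79.0³·3.2) = 5.929 → N_a = 6
Actual rate k = Gd⁴/(8D³·6) = 3.1624 N/mm
Working load F = kδ = 3.1624·34 = 107.52 N
C = 79.0/5.6 = 14.1071; K_W = (4C−1)/(4C−4)+0.615/C = 1.1008
τ_max = K_W·8FD/(πd³) = 1.1008·123.17 = 135.58 MPa
τ_max > 111 MPa → exceeds allowable

(a) 6 coils; (b) NO, τ_max = 136 MPa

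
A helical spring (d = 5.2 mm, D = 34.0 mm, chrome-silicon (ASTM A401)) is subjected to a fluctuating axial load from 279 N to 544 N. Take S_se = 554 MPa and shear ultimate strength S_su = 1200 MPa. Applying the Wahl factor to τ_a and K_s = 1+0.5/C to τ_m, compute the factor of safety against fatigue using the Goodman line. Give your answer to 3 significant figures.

2.45

C = D/d = 34.0/5.2 = 6.5385; K_W = (4C−1)/(4C−4)+0.615/C = 1.2295; K_s = 1+0.5/C = 1.0765
F_a = (F_max−F_min)/2 = 132.5 N; F_m = (F_max+F_min)/2 = 411.5 N
τ_a = K_W·8F_aD/(πd³) = 1.2295 × 81.588 = 100.31 MPa
τ_m = K_s·8F_mD/(πd³) = 1.0765 × 253.38 = 272.76 MPa
Goodman: 1/n_f = τ_a/S_se + τ_m/S_su = 100.31/554 + 272.76/1200 = 0.18107 + 0.22730 = 0.40837
n_f = 1/0.40837 = 2.449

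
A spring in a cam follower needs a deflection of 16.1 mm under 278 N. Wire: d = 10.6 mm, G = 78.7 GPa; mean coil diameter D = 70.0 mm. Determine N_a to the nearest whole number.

Required rate k = F/δ = 278/16.1 = 17.267 N/mm
N_a = Gd⁴/(8D³k) = (78.7×10³ × 10.6⁴)/(8 × 70.0³ × 17.267)
    = 9.93569e+08 / 4.73809e+07 = 20.97 → 21 coils

21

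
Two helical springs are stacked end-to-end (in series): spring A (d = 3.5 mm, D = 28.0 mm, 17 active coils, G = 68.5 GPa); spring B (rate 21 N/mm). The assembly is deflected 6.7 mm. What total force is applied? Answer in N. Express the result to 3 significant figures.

19.8 N

k_A = Gd⁴/(8D³N_a) = (68.5×10³)(3.5⁴)/(8·28.0³·17) = 3.4431 N/mm
Series: 1/k_eq = 1/3.4431 + 1/21 = 0.33805; k_eq = 2.9581 N/mm
F = k_eq·δ = 2.9581·6.7 = 19.819 N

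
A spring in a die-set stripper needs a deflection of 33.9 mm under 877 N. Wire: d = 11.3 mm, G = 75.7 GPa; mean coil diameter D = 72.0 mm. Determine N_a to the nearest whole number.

16

Required rate k = F/δ = 877/33.9 = 25.87 N/mm
N_a = Gd⁴/(8D³k) = (75.7×10³ × 11.3⁴)/(8 × 72.0³ × 25.87)
    = 1.23427e+09 / 7.7248e+07 = 15.98 → 16 coils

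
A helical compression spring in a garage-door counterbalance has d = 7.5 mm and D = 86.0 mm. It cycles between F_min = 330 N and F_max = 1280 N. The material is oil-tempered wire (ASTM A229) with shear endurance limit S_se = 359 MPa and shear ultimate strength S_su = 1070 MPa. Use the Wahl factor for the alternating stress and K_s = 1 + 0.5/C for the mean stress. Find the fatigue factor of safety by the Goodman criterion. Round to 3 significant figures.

C = D/d = 86.0/7.5 = 11.4667; K_W = (4C−1)/(4C−4)+0.615/C = 1.1253; K_s = 1+0.5/C = 1.0436
F_a = (F_max−F_min)/2 = 475 N; F_m = (F_max+F_min)/2 = 805 N
τ_a = K_W·8F_aD/(πd³) = 1.1253 × 246.57 = 277.47 MPa
τ_m = K_s·8F_mD/(πd³) = 1.0436 × 417.88 = 436.1 MPa
Goodman: 1/n_f = τ_a/S_se + τ_m/S_su = 277.47/359 + 436.1/1070 = 0.77289 + 0.40757 = 1.1805
n_f = 1/1.1805 = 0.8471

0.847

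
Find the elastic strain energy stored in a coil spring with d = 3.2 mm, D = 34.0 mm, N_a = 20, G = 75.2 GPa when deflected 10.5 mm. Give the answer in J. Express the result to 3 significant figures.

k = Gd⁴/(8D³N_a) = (75.2×10³)(3.2⁴)/(8·34.0³·20) = 1.2539 N/mm
U = ½kδ² = 0.5 × 1.2539 × 10.5² = 69.121 N·mm = 0.069121 J

0.0691 J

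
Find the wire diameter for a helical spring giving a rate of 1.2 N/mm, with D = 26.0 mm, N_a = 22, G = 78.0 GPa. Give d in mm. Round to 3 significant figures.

d = (8D³N_a·k / G)^(1/4) = (8·26.0³·22·1.2 / (78.0×10³))^0.25
  = (47.59)^0.25 = 2.6265 mm

2.63 mm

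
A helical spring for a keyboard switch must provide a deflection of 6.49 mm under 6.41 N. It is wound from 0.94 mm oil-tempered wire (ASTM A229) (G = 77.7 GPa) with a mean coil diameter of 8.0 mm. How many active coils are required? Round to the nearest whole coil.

Required rate k = F/δ = 6.41/6.49 = 0.98767 N/mm
N_a = Gd⁴/(8D³k) = (77.7×10³ × 0.94⁴)/(8 × 8.0³ × 0.98767)
    = 60664.2 / 4045.51 = 15 → 15 coils

15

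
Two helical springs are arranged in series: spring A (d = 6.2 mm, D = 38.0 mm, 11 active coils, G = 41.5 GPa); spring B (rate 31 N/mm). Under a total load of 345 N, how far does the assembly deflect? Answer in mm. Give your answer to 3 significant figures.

k_A = Gd⁴/(8D³N_a) = (41.5×10³)(6.2⁴)/(8·38.0³·11) = 12.699 N/mm
Series: 1/k_eq = 1/12.699 + 1/31 = 0.111; k_eq = 9.0088 N/mm
δ = F/k_eq = 345/9.0088 = 38.296 mm

38.3 mm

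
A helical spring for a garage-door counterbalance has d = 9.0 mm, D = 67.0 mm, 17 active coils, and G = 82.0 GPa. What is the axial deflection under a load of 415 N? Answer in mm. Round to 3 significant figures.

31.6 mm

k = Gd⁴/(8D³N_a) = (82.0×10³)(9.0⁴)/(8·67.0³·17) = 13.153 N/mm
δ = F/k = 415 / 13.153 = 31.552 mm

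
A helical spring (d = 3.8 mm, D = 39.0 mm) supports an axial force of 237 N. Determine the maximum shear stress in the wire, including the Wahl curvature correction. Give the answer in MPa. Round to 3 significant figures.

Spring index C = D/d = 39.0/3.8 = 10.2632
K_W = (4C−1)/(4C−4) + 0.615/C = 40.053/37.053 + 0.0599 = 1.1409
τ₀ = 8FD/(πd³) = 8·237·39.0/(π·3.8³) = 73944/172.39 = 428.95 MPa
τ_max = K·τ₀ = 1.1409 × 428.95 = 489.38 MPa

489 MPa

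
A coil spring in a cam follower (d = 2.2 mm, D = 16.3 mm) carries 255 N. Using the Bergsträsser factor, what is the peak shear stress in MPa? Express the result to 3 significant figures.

1180 MPa

Spring index C = D/d = 16.3/2.2 = 7.4091
K_B = (4C+2)/(4C−3) = 31.636/26.636 = 1.1877
τ₀ = 8FD/(πd³) = 8·255·16.3/(π·2.2³) = 33252/33.452 = 994.03 MPa
τ_max = K·τ₀ = 1.1877 × 994.03 = 1180.6 MPa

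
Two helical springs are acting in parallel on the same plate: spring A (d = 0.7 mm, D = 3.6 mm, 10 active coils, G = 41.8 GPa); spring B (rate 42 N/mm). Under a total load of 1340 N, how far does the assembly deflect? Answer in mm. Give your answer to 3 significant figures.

k_A = Gd⁴/(8D³N_a) = (41.8×10³)(0.7⁴)/(8·3.6³·10) = 2.6889 N/mm
Parallel: k_eq = 2.6889 + 42 = 44.689 N/mm
δ = F/k_eq = 1340/44.689 = 29.985 mm

30.0 mm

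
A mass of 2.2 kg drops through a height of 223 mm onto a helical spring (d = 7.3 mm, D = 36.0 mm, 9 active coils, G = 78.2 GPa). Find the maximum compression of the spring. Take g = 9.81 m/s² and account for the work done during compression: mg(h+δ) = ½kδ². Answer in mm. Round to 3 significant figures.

12.4 mm

k = Gd⁴/(8D³N_a) = (78.2×10³)(7.3⁴)/(8·36.0³·9) = 66.109 N/mm
W = mg = 2.2 × 9.81 = 21.582 N
½kδ² − Wδ − Wh = 0 → δ = (W + √(W² + 2kWh))/k
δ = (21.582 + √(465.78 + 636333))/66.109 = (21.582 + 798)/66.109 = 12.397 mm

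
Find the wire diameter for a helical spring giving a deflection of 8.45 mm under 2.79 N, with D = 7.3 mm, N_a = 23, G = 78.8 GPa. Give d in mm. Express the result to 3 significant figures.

Required rate k = F/δ = 2.79/8.45 = 0.33018 N/mm
d = (8D³N_a·k / G)^(1/4) = (8·7.3³·23·0.33018 / (78.8×10³))^0.25
  = (0.29992)^0.25 = 0.7400 mm

0.740 mm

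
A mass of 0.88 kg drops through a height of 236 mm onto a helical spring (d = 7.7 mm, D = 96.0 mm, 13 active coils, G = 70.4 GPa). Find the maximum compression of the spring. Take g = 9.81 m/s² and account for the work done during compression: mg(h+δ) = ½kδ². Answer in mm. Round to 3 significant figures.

k = Gd⁴/(8D³N_a) = (70.4×10³)(7.7⁴)/(8·96.0³·13) = 2.6896 N/mm
W = mg = 0.88 × 9.81 = 8.6328 N
½kδ² − Wδ − Wh = 0 → δ = (W + √(W² + 2kWh))/k
δ = (8.6328 + √(74.525 + 10959.3))/2.6896 = (8.6328 + 105.04)/2.6896 = 42.264 mm

42.3 mm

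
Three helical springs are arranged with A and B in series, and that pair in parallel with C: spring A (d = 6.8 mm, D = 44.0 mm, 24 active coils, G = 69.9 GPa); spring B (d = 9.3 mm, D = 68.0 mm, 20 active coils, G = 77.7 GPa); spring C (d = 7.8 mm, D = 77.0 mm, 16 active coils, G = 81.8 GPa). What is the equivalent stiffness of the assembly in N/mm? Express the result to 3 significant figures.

10.3 N/mm

k_A = Gd⁴/(8D³N_a) = (69.9×10³)(6.8⁴)/(8·44.0³·24) = 9.1381 N/mm
k_B = Gd⁴/(8D³N_a) = (77.7×10³)(9.3⁴)/(8·68.0³·20) = 11.553 N/mm
k_C = Gd⁴/(8D³N_a) = (81.8×10³)(7.8⁴)/(8·77.0³·16) = 5.1814 N/mm
Springs A,B series: k_AB = 1/(1/9.1381+1/11.553) = 5.1024 N/mm; parallel with C: k_eq = 5.1024+5.1814 = 10.284 N/mm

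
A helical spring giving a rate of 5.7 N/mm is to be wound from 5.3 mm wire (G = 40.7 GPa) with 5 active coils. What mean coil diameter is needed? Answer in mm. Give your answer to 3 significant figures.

52.0 mm

D = (Gd⁴/(8N_a·k))^(1/3) = (40.7×10³·5.3⁴/(8·5·5.7))^(1/3)
  = (140852)^(1/3) = 52.0301 mm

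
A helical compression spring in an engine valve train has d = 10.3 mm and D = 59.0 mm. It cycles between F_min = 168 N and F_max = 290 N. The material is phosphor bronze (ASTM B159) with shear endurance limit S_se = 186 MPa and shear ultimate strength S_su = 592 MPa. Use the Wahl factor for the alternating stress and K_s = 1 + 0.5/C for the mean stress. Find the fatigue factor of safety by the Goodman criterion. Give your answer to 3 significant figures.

C = D/d = 59.0/10.3 = 5.7282; K_W = (4C−1)/(4C−4)+0.615/C = 1.2660; K_s = 1+0.5/C = 1.0873
F_a = (F_max−F_min)/2 = 61 N; F_m = (F_max+F_min)/2 = 229 N
τ_a = K_W·8F_aD/(πd³) = 1.2660 × 8.3871 = 10.618 MPa
τ_m = K_s·8F_mD/(πd³) = 1.0873 × 31.486 = 34.234 MPa
Goodman: 1/n_f = τ_a/S_se + τ_m/S_su = 10.618/186 + 34.234/592 = 0.05709 + 0.05783 = 0.11491
n_f = 1/0.11491 = 8.702

8.70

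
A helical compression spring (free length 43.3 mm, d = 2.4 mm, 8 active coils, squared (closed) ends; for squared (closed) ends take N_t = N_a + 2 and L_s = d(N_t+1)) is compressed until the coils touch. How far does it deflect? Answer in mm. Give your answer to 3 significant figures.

16.9 mm

N_t = 10; L_s = 2.4·11 = 26.4 mm
δ_solid = L₀ − L_s = 43.3 − 26.4 = 16.9 mm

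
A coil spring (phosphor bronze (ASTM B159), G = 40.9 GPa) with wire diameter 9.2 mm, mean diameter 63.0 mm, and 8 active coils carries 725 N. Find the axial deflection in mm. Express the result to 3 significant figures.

k = Gd⁴/(8D³N_a) = (40.9×10³)(9.2⁴)/(8·63.0³·8) = 18.309 N/mm
δ = F/k = 725 / 18.309 = 39.597 mm

39.6 mm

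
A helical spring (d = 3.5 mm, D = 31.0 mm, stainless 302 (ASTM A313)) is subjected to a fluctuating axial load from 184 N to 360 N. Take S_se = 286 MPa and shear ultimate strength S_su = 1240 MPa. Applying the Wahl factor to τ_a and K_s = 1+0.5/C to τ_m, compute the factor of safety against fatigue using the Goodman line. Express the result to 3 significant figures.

0.920

C = D/d = 31.0/3.5 = 8.8571; K_W = (4C−1)/(4C−4)+0.615/C = 1.1649; K_s = 1+0.5/C = 1.0565
F_a = (F_max−F_min)/2 = 88 N; F_m = (F_max+F_min)/2 = 272 N
τ_a = K_W·8F_aD/(πd³) = 1.1649 × 162.02 = 188.74 MPa
τ_m = K_s·8F_mD/(πd³) = 1.0565 × 500.8 = 529.07 MPa
Goodman: 1/n_f = τ_a/S_se + τ_m/S_su = 188.74/286 + 529.07/1240 = 0.65993 + 0.42667 = 1.0866
n_f = 1/1.0866 = 0.9203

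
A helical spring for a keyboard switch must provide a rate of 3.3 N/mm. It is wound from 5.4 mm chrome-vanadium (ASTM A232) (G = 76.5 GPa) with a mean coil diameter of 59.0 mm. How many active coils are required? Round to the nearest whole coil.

12

N_a = Gd⁴/(8D³k) = (76.5×10³ × 5.4⁴)/(8 × 59.0³ × 3.3)
    = 6.50484e+07 / 5.42201e+06 = 12 → 12 coils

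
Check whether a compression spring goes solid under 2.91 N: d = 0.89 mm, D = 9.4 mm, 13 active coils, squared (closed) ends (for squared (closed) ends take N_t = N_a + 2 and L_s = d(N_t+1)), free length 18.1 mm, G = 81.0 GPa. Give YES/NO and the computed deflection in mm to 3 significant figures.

k = Gd⁴/(8D³N_a) = (81.0×10³)(0.89⁴)/(8·9.4³·13) = 0.58834 N/mm
N_t = 15; L_s = 0.89·16 = 14.24 mm; δ_solid = L₀ − L_s = 18.1 − 14.24 = 3.86 mm
δ = F/k = 2.91/0.58834 = 4.9461 mm
δ ≥ δ_solid → spring goes solid

YES, δ = 4.95 mm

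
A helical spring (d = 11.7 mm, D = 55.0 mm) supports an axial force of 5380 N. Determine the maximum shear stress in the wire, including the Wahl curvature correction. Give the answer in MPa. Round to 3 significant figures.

627 MPa

Spring index C = D/d = 55.0/11.7 = 4.7009
K_W = (4C−1)/(4C−4) + 0.615/C = 17.803/14.803 + 0.1308 = 1.3335
τ₀ = 8FD/(πd³) = 8·5380·55.0/(π·11.7³) = 2.3672e+06/5031.6 = 470.47 MPa
τ_max = K·τ₀ = 1.3335 × 470.47 = 627.36 MPa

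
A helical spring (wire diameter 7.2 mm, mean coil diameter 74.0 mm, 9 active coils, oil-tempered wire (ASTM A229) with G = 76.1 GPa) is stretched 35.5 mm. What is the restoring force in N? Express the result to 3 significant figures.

k = Gd⁴/(8D³N_a) = (76.1×10³)(7.2⁴)/(8·74.0³·9) = 7.0095 N/mm
F = k·δ = 7.0095 × 35.5 = 248.84 N

249 N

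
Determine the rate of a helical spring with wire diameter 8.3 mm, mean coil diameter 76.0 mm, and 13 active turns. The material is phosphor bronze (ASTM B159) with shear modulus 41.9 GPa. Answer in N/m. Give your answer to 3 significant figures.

4360 N/m

k = Gd⁴/(8D³N_a) = (41.9×10³ × 8.3⁴) / (8 × 76.0³ × 13)
  = 1.9885e+08 / 4.56535e+07 = 4.3556 N/mm = 4355.6 N/m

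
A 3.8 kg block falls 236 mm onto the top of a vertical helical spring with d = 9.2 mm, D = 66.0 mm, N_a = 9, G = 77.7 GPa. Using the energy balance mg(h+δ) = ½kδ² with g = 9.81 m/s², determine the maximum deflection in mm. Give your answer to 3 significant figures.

27.0 mm

k = Gd⁴/(8D³N_a) = (77.7×10³)(9.2⁴)/(8·66.0³·9) = 26.891 N/mm
W = mg = 3.8 × 9.81 = 37.278 N
½kδ² − Wδ − Wh = 0 → δ = (W + √(W² + 2kWh))/k
δ = (37.278 + √(1389.6 + 473154))/26.891 = (37.278 + 688.87)/26.891 = 27.003 mm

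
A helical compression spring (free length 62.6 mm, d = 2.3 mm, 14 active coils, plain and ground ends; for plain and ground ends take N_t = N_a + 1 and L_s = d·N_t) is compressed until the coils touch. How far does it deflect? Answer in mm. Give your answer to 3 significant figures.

N_t = 15; L_s = 2.3·15 = 34.5 mm
δ_solid = L₀ − L_s = 62.6 − 34.5 = 28.1 mm

28.1 mm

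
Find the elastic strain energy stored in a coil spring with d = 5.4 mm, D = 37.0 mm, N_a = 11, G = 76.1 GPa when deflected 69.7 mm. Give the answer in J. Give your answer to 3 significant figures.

k = Gd⁴/(8D³N_a) = (76.1×10³)(5.4⁴)/(8·37.0³·11) = 14.517 N/mm
U = ½kδ² = 0.5 × 14.517 × 69.7² = 35262 N·mm = 35.262 J

35.3 J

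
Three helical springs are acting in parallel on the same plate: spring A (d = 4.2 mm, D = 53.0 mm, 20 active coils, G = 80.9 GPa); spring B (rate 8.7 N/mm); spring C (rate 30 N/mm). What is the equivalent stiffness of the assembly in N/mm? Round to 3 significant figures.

39.8 N/mm

k_A = Gd⁴/(8D³N_a) = (80.9×10³)(4.2⁴)/(8·53.0³·20) = 1.0568 N/mm
Parallel: k_eq = 1.0568 + 8.7 + 30 = 39.757 N/mm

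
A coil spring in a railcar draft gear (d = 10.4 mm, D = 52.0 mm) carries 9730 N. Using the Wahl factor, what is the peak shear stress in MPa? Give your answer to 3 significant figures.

Spring index C = D/d = 52.0/10.4 = 5.0000
K_W = (4C−1)/(4C−4) + 0.615/C = 19.000/16.000 + 0.1230 = 1.3105
τ₀ = 8FD/(πd³) = 8·9730·52.0/(π·10.4³) = 4.04768e+06/3533.9 = 1145.4 MPa
τ_max = K·τ₀ = 1.3105 × 1145.4 = 1501 MPa

1500 MPa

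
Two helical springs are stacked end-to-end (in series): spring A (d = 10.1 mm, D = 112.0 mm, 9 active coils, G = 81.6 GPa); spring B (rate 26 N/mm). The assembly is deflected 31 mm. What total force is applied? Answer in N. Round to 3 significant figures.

k_A = Gd⁴/(8D³N_a) = (81.6×10³)(10.1⁴)/(8·112.0³·9) = 8.3944 N/mm
Series: 1/k_eq = 1/8.3944 + 1/26 = 0.15759; k_eq = 6.3456 N/mm
F = k_eq·δ = 6.3456·31 = 196.71 N

197 N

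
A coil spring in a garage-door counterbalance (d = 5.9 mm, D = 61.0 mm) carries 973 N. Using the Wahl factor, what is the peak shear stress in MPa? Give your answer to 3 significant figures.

Spring index C = D/d = 61.0/5.9 = 10.3390
K_W = (4C−1)/(4C−4) + 0.615/C = 40.356/37.356 + 0.0595 = 1.1398
τ₀ = 8FD/(πd³) = 8·973·61.0/(π·5.9³) = 474824/645.22 = 735.91 MPa
τ_max = K·τ₀ = 1.1398 × 735.91 = 838.79 MPa

839 MPa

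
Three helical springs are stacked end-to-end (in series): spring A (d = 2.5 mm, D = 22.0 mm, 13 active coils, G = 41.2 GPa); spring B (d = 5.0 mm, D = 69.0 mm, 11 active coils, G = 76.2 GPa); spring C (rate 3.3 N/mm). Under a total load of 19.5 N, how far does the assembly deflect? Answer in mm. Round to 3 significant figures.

k_A = Gd⁴/(8D³N_a) = (41.2×10³)(2.5⁴)/(8·22.0³·13) = 1.4533 N/mm
k_B = Gd⁴/(8D³N_a) = (76.2×10³)(5.0⁴)/(8·69.0³·11) = 1.6474 N/mm
Series: 1/k_eq = 1/1.4533 + 1/1.6474 + 1/3.3 = 1.5981; k_eq = 0.62573 N/mm
δ = F/k_eq = 19.5/0.62573 = 31.163 mm

31.2 mm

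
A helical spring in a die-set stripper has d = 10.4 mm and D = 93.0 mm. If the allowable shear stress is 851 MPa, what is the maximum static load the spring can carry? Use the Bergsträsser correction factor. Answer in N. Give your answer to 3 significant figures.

C = D/d = 93.0/10.4 = 8.9423
K_B = (4C+2)/(4C−3) = 37.769/32.769 = 1.1526
τ_max = K·8FD/(πd³) → F_max = τ_allow·πd³/(8DK)
F_max = 851·π·10.4³/(8·93.0·1.1526) = 3.0073e+06/857.52 = 3507 N

3510 N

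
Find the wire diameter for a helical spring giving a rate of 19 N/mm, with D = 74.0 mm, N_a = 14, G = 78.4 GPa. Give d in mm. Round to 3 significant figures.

10.2 mm

d = (8D³N_a·k / G)^(1/4) = (8·74.0³·14·19 / (78.4×10³))^0.25
  = (10999)^0.25 = 10.2409 mm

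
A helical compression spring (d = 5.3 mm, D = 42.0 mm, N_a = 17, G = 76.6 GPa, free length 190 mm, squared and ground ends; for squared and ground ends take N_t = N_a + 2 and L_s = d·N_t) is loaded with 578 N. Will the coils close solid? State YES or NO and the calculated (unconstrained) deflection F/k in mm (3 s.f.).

k = Gd⁴/(8D³N_a) = (76.6×10³)(5.3⁴)/(8·42.0³·17) = 5.9985 N/mm
N_t = 19; L_s = 5.3·19 = 100.7 mm; δ_solid = L₀ − L_s = 190 − 100.7 = 89.3 mm
δ = F/k = 578/5.9985 = 96.357 mm
δ ≥ δ_solid → spring goes solid

YES, δ = 96.4 mm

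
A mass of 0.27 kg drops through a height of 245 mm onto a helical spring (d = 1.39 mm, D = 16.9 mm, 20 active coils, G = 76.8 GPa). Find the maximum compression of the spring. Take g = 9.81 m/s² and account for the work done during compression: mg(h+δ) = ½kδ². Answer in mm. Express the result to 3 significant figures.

66.7 mm

k = Gd⁴/(8D³N_a) = (76.8×10³)(1.39⁴)/(8·16.9³·20) = 0.37123 N/mm
W = mg = 0.27 × 9.81 = 2.6487 N
½kδ² − Wδ − Wh = 0 → δ = (W + √(W² + 2kWh))/k
δ = (2.6487 + √(7.0156 + 481.803))/0.37123 = (2.6487 + 22.109)/0.37123 = 66.692 mm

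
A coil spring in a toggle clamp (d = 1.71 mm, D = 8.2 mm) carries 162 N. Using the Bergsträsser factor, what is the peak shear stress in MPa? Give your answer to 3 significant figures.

886 MPa

Spring index C = D/d = 8.2/1.71 = 4.7953
K_B = (4C+2)/(4C−3) = 21.181/16.181 = 1.3090
τ₀ = 8FD/(πd³) = 8·162·8.2/(π·1.71³) = 10627.2/15.709 = 676.52 MPa
τ_max = K·τ₀ = 1.3090 × 676.52 = 885.56 MPa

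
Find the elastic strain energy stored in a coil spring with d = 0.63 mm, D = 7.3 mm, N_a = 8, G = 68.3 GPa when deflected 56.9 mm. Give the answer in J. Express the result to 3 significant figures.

0.700 J

k = Gd⁴/(8D³N_a) = (68.3×10³)(0.63⁴)/(8·7.3³·8) = 0.43215 N/mm
U = ½kδ² = 0.5 × 0.43215 × 56.9² = 699.57 N·mm = 0.69957 J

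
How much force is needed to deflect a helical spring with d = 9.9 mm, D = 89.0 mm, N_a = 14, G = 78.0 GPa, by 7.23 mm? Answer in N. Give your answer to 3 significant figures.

68.6 N

k = Gd⁴/(8D³N_a) = (78.0×10³)(9.9⁴)/(8·89.0³·14) = 9.4896 N/mm
F = k·δ = 9.4896 × 7.23 = 68.61 N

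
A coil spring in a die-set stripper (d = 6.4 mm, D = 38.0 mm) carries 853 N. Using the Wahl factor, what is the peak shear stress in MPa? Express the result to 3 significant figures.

395 MPa

Spring index C = D/d = 38.0/6.4 = 5.9375
K_W = (4C−1)/(4C−4) + 0.615/C = 22.750/19.750 + 0.1036 = 1.2555
τ₀ = 8FD/(πd³) = 8·853·38.0/(π·6.4³) = 259312/823.55 = 314.87 MPa
τ_max = K·τ₀ = 1.2555 × 314.87 = 395.31 MPa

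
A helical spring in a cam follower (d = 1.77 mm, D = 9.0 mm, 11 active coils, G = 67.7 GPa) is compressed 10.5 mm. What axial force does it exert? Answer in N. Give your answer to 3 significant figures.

109 N

k = Gd⁴/(8D³N_a) = (67.7×10³)(1.77⁴)/(8·9.0³·11) = 10.358 N/mm
F = k·δ = 10.358 × 10.5 = 108.76 N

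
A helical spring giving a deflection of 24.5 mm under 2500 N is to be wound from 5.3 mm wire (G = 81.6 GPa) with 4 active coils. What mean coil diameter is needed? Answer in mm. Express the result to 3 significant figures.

27.0 mm

Required rate k = F/δ = 2500/24.5 = 102.04 N/mm
D = (Gd⁴/(8N_a·k))^(1/3) = (81.6×10³·5.3⁴/(8·4·102.04))^(1/3)
  = (19718.3)^(1/3) = 27.0161 mm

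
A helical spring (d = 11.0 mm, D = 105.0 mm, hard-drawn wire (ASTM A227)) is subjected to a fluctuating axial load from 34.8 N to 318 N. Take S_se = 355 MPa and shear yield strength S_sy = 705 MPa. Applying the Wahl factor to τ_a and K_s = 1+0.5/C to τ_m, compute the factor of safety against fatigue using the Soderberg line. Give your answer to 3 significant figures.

C = D/d = 105.0/11.0 = 9.5455; K_W = (4C−1)/(4C−4)+0.615/C = 1.1522; K_s = 1+0.5/C = 1.0524
F_a = (F_max−F_min)/2 = 141.6 N; F_m = (F_max+F_min)/2 = 176.4 N
τ_a = K_W·8F_aD/(πd³) = 1.1522 × 28.446 = 32.775 MPa
τ_m = K_s·8F_mD/(πd³) = 1.0524 × 35.436 = 37.293 MPa
Soderberg: 1/n_f = τ_a/S_se + τ_m/S_sy = 32.775/355 + 37.293/705 = 0.09232 + 0.05290 = 0.14522
n_f = 1/0.14522 = 6.886

6.89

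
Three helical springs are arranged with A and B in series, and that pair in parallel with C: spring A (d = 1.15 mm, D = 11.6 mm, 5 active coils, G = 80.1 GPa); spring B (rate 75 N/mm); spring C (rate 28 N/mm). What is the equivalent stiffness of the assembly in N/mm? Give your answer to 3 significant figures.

30.2 N/mm

k_A = Gd⁴/(8D³N_a) = (80.1×10³)(1.15⁴)/(8·11.6³·5) = 2.2438 N/mm
Springs A,B series: k_AB = 1/(1/2.2438+1/75) = 2.1786 N/mm; parallel with C: k_eq = 2.1786+28 = 30.179 N/mm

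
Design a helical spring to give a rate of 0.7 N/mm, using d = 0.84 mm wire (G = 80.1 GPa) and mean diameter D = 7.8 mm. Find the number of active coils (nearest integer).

N_a = Gd⁴/(8D³k) = (80.1×10³ × 0.84⁴)/(8 × 7.8³ × 0.7)
    = 39879.5 / 2657.49 = 15.01 → 15 coils

15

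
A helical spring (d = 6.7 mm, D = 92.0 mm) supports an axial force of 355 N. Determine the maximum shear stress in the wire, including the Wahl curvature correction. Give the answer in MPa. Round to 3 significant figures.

305 MPa

Spring index C = D/d = 92.0/6.7 = 13.7313
K_W = (4C−1)/(4C−4) + 0.615/C = 53.925/50.925 + 0.0448 = 1.1037
τ₀ = 8FD/(πd³) = 8·355·92.0/(π·6.7³) = 261280/944.87 = 276.52 MPa
τ_max = K·τ₀ = 1.1037 × 276.52 = 305.2 MPa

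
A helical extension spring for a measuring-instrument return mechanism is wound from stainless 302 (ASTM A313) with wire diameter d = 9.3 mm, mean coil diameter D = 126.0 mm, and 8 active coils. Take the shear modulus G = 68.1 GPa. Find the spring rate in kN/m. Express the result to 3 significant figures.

k = Gd⁴/(8D³N_a) = (68.1×10³ × 9.3⁴) / (8 × 126.0³ × 8)
  = 5.09423e+08 / 1.28024e+08 = 3.9791 N/mm

3.98 kN/m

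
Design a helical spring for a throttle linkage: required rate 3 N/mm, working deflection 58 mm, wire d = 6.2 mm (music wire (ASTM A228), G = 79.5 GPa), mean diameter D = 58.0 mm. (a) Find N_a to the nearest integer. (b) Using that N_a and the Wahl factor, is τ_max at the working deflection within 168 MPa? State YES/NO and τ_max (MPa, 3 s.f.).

N_a = Gd⁴/(8D³k) = (79.5×10³)(6.2⁴)/(8·58.0³·3) = 25.09 → N_a = 25
Actual rate k = Gd⁴/(8D³·25) = 3.0104 N/mm
Working load F = kδ = 3.0104·58 = 174.6 N
C = 58.0/6.2 = 9.3548; K_W = (4C−1)/(4C−4)+0.615/C = 1.1555
τ_max = K_W·8FD/(πd³) = 1.1555·108.2 = 125.03 MPa
τ_max ≤ 168 MPa → acceptable

(a) 25 coils; (b) YES, τ_max = 125 MPa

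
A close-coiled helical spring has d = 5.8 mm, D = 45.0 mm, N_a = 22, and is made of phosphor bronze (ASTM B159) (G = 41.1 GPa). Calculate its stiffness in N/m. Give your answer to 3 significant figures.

k = Gd⁴/(8D³N_a) = (41.1×10³ × 5.8⁴) / (8 × 45.0³ × 22)
  = 4.65108e+07 / 1.6038e+07 = 2.9 N/mm = 2900 N/m

2900 N/m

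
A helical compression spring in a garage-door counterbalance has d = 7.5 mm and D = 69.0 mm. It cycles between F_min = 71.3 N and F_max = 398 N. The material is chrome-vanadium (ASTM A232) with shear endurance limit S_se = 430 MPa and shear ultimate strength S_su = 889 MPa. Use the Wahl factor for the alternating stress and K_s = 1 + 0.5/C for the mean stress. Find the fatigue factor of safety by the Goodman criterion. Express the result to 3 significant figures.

C = D/d = 69.0/7.5 = 9.2000; K_W = (4C−1)/(4C−4)+0.615/C = 1.1583; K_s = 1+0.5/C = 1.0543
F_a = (F_max−F_min)/2 = 163.35 N; F_m = (F_max+F_min)/2 = 234.65 N
τ_a = K_W·8F_aD/(πd³) = 1.1583 × 68.034 = 78.804 MPa
τ_m = K_s·8F_mD/(πd³) = 1.0543 × 97.73 = 103.04 MPa
Goodman: 1/n_f = τ_a/S_se + τ_m/S_su = 78.804/430 + 103.04/889 = 0.18327 + 0.11591 = 0.29917
n_f = 1/0.29917 = 3.343

3.34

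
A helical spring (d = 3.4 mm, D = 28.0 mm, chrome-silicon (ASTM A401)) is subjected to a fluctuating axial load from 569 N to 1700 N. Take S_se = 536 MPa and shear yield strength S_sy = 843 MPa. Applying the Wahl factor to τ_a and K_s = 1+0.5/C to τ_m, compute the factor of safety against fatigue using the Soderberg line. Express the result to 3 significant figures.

0.206

C = D/d = 28.0/3.4 = 8.2353; K_W = (4C−1)/(4C−4)+0.615/C = 1.1783; K_s = 1+0.5/C = 1.0607
F_a = (F_max−F_min)/2 = 565.5 N; F_m = (F_max+F_min)/2 = 1134.5 N
τ_a = K_W·8F_aD/(πd³) = 1.1783 × 1025.9 = 1208.8 MPa
τ_m = K_s·8F_mD/(πd³) = 1.0607 × 2058.1 = 2183.1 MPa
Soderberg: 1/n_f = τ_a/S_se + τ_m/S_sy = 1208.8/536 + 2183.1/843 = 2.25527 + 2.58962 = 4.8449
n_f = 1/4.8449 = 0.2064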